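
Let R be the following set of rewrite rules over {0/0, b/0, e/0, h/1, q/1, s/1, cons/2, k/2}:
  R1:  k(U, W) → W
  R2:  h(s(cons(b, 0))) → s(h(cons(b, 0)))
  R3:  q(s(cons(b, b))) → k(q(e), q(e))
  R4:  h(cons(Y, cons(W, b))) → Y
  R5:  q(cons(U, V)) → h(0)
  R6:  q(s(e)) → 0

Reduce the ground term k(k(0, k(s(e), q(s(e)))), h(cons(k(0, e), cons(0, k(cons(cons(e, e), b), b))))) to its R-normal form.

e

1. k(k(0, k(s(e), q(s(e)))), h(cons(k(0, e), cons(0, k(cons(cons(e, e), b), b)))))  →  h(cons(k(0, e), cons(0, k(cons(cons(e, e), b), b))))   [R1 at ε]
2. h(cons(k(0, e), cons(0, k(cons(cons(e, e), b), b))))  →  h(cons(e, cons(0, k(cons(cons(e, e), b), b))))   [R1 at 1.1]
3. h(cons(e, cons(0, k(cons(cons(e, e), b), b))))  →  h(cons(e, cons(0, b)))   [R1 at 1.2.2]
4. h(cons(e, cons(0, b)))  →  e   [R4 at ε]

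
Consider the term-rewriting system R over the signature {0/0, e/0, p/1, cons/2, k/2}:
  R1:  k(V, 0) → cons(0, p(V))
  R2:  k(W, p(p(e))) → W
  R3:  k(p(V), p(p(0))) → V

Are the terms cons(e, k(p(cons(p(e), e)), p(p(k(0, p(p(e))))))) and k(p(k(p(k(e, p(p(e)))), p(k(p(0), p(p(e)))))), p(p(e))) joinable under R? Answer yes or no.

no — NF(t₁) = cons(e, cons(p(e), e)), NF(t₂) = p(e)

Reduce t₁ = cons(e, k(p(cons(p(e), e)), p(p(k(0, p(p(e))))))):
1. cons(e, k(p(cons(p(e), e)), p(p(k(0, p(p(e)))))))  →  cons(e, k(p(cons(p(e), e)), p(p(0))))   [R2 at 2.2.1.1]
2. cons(e, k(p(cons(p(e), e)), p(p(0))))  →  cons(e, cons(p(e), e))   [R3 at 2]

Reduce t₂ = k(p(k(p(k(e, p(p(e)))), p(k(p(0), p(p(e)))))), p(p(e))):
1. k(p(k(p(k(e, p(p(e)))), p(k(p(0), p(p(e)))))), p(p(e)))  →  p(k(p(k(e, p(p(e)))), p(k(p(0), p(p(e))))))   [R2 at ε]
2. p(k(p(k(e, p(p(e)))), p(k(p(0), p(p(e))))))  →  p(k(p(e), p(k(p(0), p(p(e))))))   [R2 at 1.1.1]
3. p(k(p(e), p(k(p(0), p(p(e))))))  →  p(k(p(e), p(p(0))))   [R2 at 1.2.1]
4. p(k(p(e), p(p(0))))  →  p(e)   [R3 at 1]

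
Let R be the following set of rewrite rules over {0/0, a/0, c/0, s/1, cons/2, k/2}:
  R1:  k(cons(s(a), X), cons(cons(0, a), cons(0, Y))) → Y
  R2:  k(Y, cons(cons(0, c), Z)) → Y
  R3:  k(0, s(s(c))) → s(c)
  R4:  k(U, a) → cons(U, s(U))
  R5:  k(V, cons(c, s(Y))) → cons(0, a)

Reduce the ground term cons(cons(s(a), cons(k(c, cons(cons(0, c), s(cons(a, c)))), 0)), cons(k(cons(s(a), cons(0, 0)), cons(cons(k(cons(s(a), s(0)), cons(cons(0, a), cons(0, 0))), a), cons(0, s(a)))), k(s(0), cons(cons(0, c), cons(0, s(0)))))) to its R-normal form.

1. cons(cons(s(a), cons(k(c, cons(cons(0, c), s(cons(a, c)))), 0)), cons(k(cons(s(a), cons(0, 0)), cons(cons(k(cons(s(a), s(0)), cons(cons(0, a), cons(0, 0))), a), cons(0, s(a)))), k(s(0), cons(cons(0, c), cons(0, s(0))))))  →  cons(cons(s(a), cons(c, 0)), cons(k(cons(s(a), cons(0, 0)), cons(cons(k(cons(s(a), s(0)), cons(cons(0, a), cons(0, 0))), a), cons(0, s(a)))), k(s(0), cons(cons(0, c), cons(0, s(0))))))   [R2 at 1.2.1]
2. cons(cons(s(a), cons(c, 0)), cons(k(cons(s(a), cons(0, 0)), cons(cons(k(cons(s(a), s(0)), cons(cons(0, a), cons(0, 0))), a), cons(0, s(a)))), k(s(0), cons(cons(0, c), cons(0, s(0))))))  →  cons(cons(s(a), cons(c, 0)), cons(k(cons(s(a), cons(0, 0)), cons(cons(0, a), cons(0, s(a)))), k(s(0), cons(cons(0, c), cons(0, s(0))))))   [R1 at 2.1.2.1.1]
3. cons(cons(s(a), cons(c, 0)), cons(k(cons(s(a), cons(0, 0)), cons(cons(0, a), cons(0, s(a)))), k(s(0), cons(cons(0, c), cons(0, s(0))))))  →  cons(cons(s(a), cons(c, 0)), cons(s(a), k(s(0), cons(cons(0, c), cons(0, s(0))))))   [R1 at 2.1]
4. cons(cons(s(a), cons(c, 0)), cons(s(a), k(s(0), cons(cons(0, c), cons(0, s(0))))))  →  cons(cons(s(a), cons(c, 0)), cons(s(a), s(0)))   [R2 at 2.2]

cons(cons(s(a), cons(c, 0)), cons(s(a), s(0)))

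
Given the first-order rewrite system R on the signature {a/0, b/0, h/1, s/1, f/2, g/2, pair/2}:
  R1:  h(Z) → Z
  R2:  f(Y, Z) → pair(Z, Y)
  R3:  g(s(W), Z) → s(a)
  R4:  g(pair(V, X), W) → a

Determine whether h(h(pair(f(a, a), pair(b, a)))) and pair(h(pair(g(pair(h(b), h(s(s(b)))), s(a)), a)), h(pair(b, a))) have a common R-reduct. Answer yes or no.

Reduce t₁ = h(h(pair(f(a, a), pair(b, a)))):
1. h(h(pair(f(a, a), pair(b, a))))  →  h(pair(f(a, a), pair(b, a)))   [R1 at ε]
2. h(pair(f(a, a), pair(b, a)))  →  pair(f(a, a), pair(b, a))   [R1 at ε]
3. pair(f(a, a), pair(b, a))  →  pair(pair(a, a), pair(b, a))   [R2 at 1]

Reduce t₂ = pair(h(pair(g(pair(h(b), h(s(s(b)))), s(a)), a)), h(pair(b, a))):
1. pair(h(pair(g(pair(h(b), h(s(s(b)))), s(a)), a)), h(pair(b, a)))  →  pair(pair(g(pair(h(b), h(s(s(b)))), s(a)), a), h(pair(b, a)))   [R1 at 1]
2. pair(pair(g(pair(h(b), h(s(s(b)))), s(a)), a), h(pair(b, a)))  →  pair(pair(a, a), h(pair(b, a)))   [R4 at 1.1]
3. pair(pair(a, a), h(pair(b, a)))  →  pair(pair(a, a), pair(b, a))   [R1 at 2]

yes — NF(t₁) = pair(pair(a, a), pair(b, a)), NF(t₂) = pair(pair(a, a), pair(b, a))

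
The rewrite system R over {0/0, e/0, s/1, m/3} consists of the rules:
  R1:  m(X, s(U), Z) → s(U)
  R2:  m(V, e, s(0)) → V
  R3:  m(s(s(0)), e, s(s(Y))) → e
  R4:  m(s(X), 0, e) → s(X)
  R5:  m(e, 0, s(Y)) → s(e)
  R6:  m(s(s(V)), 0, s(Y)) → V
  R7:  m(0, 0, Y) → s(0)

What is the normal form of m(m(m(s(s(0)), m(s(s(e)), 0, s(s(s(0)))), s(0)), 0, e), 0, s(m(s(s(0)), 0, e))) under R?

0

1. m(m(m(s(s(0)), m(s(s(e)), 0, s(s(s(0)))), s(0)), 0, e), 0, s(m(s(s(0)), 0, e)))  →  m(m(m(s(s(0)), e, s(0)), 0, e), 0, s(m(s(s(0)), 0, e)))   [R6 at 1.1.2]
2. m(m(m(s(s(0)), e, s(0)), 0, e), 0, s(m(s(s(0)), 0, e)))  →  m(m(s(s(0)), 0, e), 0, s(m(s(s(0)), 0, e)))   [R2 at 1.1]
3. m(m(s(s(0)), 0, e), 0, s(m(s(s(0)), 0, e)))  →  m(s(s(0)), 0, s(m(s(s(0)), 0, e)))   [R4 at 1]
4. m(s(s(0)), 0, s(m(s(s(0)), 0, e)))  →  0   [R6 at ε]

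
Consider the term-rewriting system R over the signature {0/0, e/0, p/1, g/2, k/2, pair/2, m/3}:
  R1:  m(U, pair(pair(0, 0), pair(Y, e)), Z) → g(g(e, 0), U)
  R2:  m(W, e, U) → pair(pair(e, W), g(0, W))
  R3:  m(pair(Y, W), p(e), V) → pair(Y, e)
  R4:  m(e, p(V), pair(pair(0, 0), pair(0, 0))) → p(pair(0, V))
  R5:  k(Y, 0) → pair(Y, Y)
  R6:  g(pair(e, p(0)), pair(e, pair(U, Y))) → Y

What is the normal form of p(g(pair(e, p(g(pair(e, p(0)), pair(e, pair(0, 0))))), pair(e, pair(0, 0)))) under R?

p(0)

1. p(g(pair(e, p(g(pair(e, p(0)), pair(e, pair(0, 0))))), pair(e, pair(0, 0))))  →  p(g(pair(e, p(0)), pair(e, pair(0, 0))))   [R6 at 1.1.2.1]
2. p(g(pair(e, p(0)), pair(e, pair(0, 0))))  →  p(0)   [R6 at 1]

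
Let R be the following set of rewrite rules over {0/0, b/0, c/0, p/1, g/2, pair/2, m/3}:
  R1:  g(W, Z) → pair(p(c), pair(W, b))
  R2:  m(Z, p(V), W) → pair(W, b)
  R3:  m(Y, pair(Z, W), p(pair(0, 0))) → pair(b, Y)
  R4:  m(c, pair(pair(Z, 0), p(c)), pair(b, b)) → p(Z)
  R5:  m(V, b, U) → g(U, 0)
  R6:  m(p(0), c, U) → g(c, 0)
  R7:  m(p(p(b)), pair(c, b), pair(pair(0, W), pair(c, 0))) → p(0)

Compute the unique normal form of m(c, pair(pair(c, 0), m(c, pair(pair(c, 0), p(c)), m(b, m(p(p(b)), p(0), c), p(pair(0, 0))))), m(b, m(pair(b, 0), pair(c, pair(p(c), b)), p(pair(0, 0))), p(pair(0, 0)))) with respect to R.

p(c)

1. m(c, pair(pair(c, 0), m(c, pair(pair(c, 0), p(c)), m(b, m(p(p(b)), p(0), c), p(pair(0, 0))))), m(b, m(pair(b, 0), pair(c, pair(p(c), b)), p(pair(0, 0))), p(pair(0, 0))))  →  m(c, pair(pair(c, 0), m(c, pair(pair(c, 0), p(c)), m(b, pair(c, b), p(pair(0, 0))))), m(b, m(pair(b, 0), pair(c, pair(p(c), b)), p(pair(0, 0))), p(pair(0, 0))))   [R2 at 2.2.3.2]
2. m(c, pair(pair(c, 0), m(c, pair(pair(c, 0), p(c)), m(b, pair(c, b), p(pair(0, 0))))), m(b, m(pair(b, 0), pair(c, pair(p(c), b)), p(pair(0, 0))), p(pair(0, 0))))  →  m(c, pair(pair(c, 0), m(c, pair(pair(c, 0), p(c)), pair(b, b))), m(b, m(pair(b, 0), pair(c, pair(p(c), b)), p(pair(0, 0))), p(pair(0, 0))))   [R3 at 2.2.3]
3. m(c, pair(pair(c, 0), m(c, pair(pair(c, 0), p(c)), pair(b, b))), m(b, m(pair(b, 0), pair(c, pair(p(c), b)), p(pair(0, 0))), p(pair(0, 0))))  →  m(c, pair(pair(c, 0), p(c)), m(b, m(pair(b, 0), pair(c, pair(p(c), b)), p(pair(0, 0))), p(pair(0, 0))))   [R4 at 2.2]
4. m(c, pair(pair(c, 0), p(c)), m(b, m(pair(b, 0), pair(c, pair(p(c), b)), p(pair(0, 0))), p(pair(0, 0))))  →  m(c, pair(pair(c, 0), p(c)), m(b, pair(b, pair(b, 0)), p(pair(0, 0))))   [R3 at 3.2]
5. m(c, pair(pair(c, 0), p(c)), m(b, pair(b, pair(b, 0)), p(pair(0, 0))))  →  m(c, pair(pair(c, 0), p(c)), pair(b, b))   [R3 at 3]
6. m(c, pair(pair(c, 0), p(c)), pair(b, b))  →  p(c)   [R4 at ε]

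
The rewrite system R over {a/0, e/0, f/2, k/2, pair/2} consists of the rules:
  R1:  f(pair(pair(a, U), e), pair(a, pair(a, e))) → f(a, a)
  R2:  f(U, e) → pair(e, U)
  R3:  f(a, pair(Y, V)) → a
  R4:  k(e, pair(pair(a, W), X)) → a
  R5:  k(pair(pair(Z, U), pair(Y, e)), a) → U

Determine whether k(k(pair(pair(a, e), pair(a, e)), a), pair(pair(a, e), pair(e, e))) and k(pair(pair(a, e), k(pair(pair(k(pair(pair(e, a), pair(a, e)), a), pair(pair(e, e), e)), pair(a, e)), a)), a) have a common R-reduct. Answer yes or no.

no — NF(t₁) = a, NF(t₂) = e

Reduce t₁ = k(k(pair(pair(a, e), pair(a, e)), a), pair(pair(a, e), pair(e, e))):
1. k(k(pair(pair(a, e), pair(a, e)), a), pair(pair(a, e), pair(e, e)))  →  k(e, pair(pair(a, e), pair(e, e)))   [R5 at 1]
2. k(e, pair(pair(a, e), pair(e, e)))  →  a   [R4 at ε]

Reduce t₂ = k(pair(pair(a, e), k(pair(pair(k(pair(pair(e, a), pair(a, e)), a), pair(pair(e, e), e)), pair(a, e)), a)), a):
1. k(pair(pair(a, e), k(pair(pair(k(pair(pair(e, a), pair(a, e)), a), pair(pair(e, e), e)), pair(a, e)), a)), a)  →  k(pair(pair(a, e), pair(pair(e, e), e)), a)   [R5 at 1.2]
2. k(pair(pair(a, e), pair(pair(e, e), e)), a)  →  e   [R5 at ε]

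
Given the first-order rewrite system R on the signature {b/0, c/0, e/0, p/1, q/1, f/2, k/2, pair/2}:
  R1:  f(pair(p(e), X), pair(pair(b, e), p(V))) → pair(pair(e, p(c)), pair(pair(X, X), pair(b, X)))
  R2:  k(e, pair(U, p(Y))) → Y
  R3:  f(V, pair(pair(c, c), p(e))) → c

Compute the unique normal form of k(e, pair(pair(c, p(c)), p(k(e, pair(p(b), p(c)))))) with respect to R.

c

1. k(e, pair(pair(c, p(c)), p(k(e, pair(p(b), p(c))))))  →  k(e, pair(p(b), p(c)))   [R2 at ε]
2. k(e, pair(p(b), p(c)))  →  c   [R2 at ε]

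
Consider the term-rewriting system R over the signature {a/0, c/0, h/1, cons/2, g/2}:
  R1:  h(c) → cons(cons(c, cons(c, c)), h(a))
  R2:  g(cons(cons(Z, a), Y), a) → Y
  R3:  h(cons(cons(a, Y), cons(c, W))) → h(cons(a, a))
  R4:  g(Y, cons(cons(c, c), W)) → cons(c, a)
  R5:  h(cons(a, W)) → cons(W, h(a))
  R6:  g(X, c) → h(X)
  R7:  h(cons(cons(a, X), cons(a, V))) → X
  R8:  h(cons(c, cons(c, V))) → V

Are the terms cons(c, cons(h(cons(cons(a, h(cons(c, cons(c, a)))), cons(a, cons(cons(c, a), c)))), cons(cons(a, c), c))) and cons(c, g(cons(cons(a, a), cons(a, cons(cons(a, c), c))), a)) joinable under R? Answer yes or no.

Reduce t₁ = cons(c, cons(h(cons(cons(a, h(cons(c, cons(c, a)))), cons(a, cons(cons(c, a), c)))), cons(cons(a, c), c))):
1. cons(c, cons(h(cons(cons(a, h(cons(c, cons(c, a)))), cons(a, cons(cons(c, a), c)))), cons(cons(a, c), c)))  →  cons(c, cons(h(cons(c, cons(c, a))), cons(cons(a, c), c)))   [R7 at 2.1]
2. cons(c, cons(h(cons(c, cons(c, a))), cons(cons(a, c), c)))  →  cons(c, cons(a, cons(cons(a, c), c)))   [R8 at 2.1]

Reduce t₂ = cons(c, g(cons(cons(a, a), cons(a, cons(cons(a, c), c))), a)):
1. cons(c, g(cons(cons(a, a), cons(a, cons(cons(a, c), c))), a))  →  cons(c, cons(a, cons(cons(a, c), c)))   [R2 at 2]

yes — NF(t₁) = cons(c, cons(a, cons(cons(a, c), c))), NF(t₂) = cons(c, cons(a, cons(cons(a, c), c)))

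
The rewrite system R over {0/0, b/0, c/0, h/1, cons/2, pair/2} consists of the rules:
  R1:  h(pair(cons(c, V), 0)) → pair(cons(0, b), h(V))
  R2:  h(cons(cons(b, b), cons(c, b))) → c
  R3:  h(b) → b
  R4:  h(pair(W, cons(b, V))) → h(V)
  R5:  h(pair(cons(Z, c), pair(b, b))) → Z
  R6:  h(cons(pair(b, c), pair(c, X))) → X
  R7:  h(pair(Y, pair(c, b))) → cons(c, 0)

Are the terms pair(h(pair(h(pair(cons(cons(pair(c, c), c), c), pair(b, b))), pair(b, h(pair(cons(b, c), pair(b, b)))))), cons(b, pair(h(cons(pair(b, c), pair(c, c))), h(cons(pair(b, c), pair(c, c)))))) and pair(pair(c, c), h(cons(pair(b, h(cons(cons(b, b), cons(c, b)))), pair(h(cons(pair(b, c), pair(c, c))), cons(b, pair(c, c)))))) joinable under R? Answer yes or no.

Reduce t₁ = pair(h(pair(h(pair(cons(cons(pair(c, c), c), c), pair(b, b))), pair(b, h(pair(cons(b, c), pair(b, b)))))), cons(b, pair(h(cons(pair(b, c), pair(c, c))), h(cons(pair(b, c), pair(c, c)))))):
1. pair(h(pair(h(pair(cons(cons(pair(c, c), c), c), pair(b, b))), pair(b, h(pair(cons(b, c), pair(b, b)))))), cons(b, pair(h(cons(pair(b, c), pair(c, c))), h(cons(pair(b, c), pair(c, c))))))  →  pair(h(pair(cons(pair(c, c), c), pair(b, h(pair(cons(b, c), pair(b, b)))))), cons(b, pair(h(cons(pair(b, c), pair(c, c))), h(cons(pair(b, c), pair(c, c))))))   [R5 at 1.1.1]
2. pair(h(pair(cons(pair(c, c), c), pair(b, h(pair(cons(b, c), pair(b, b)))))), cons(b, pair(h(cons(pair(b, c), pair(c, c))), h(cons(pair(b, c), pair(c, c))))))  →  pair(h(pair(cons(pair(c, c), c), pair(b, b))), cons(b, pair(h(cons(pair(b, c), pair(c, c))), h(cons(pair(b, c), pair(c, c))))))   [R5 at 1.1.2.2]
3. pair(h(pair(cons(pair(c, c), c), pair(b, b))), cons(b, pair(h(cons(pair(b, c), pair(c, c))), h(cons(pair(b, c), pair(c, c))))))  →  pair(pair(c, c), cons(b, pair(h(cons(pair(b, c), pair(c, c))), h(cons(pair(b, c), pair(c, c))))))   [R5 at 1]
4. pair(pair(c, c), cons(b, pair(h(cons(pair(b, c), pair(c, c))), h(cons(pair(b, c), pair(c, c))))))  →  pair(pair(c, c), cons(b, pair(c, h(cons(pair(b, c), pair(c, c))))))   [R6 at 2.2.1]
5. pair(pair(c, c), cons(b, pair(c, h(cons(pair(b, c), pair(c, c))))))  →  pair(pair(c, c), cons(b, pair(c, c)))   [R6 at 2.2.2]

Reduce t₂ = pair(pair(c, c), h(cons(pair(b, h(cons(cons(b, b), cons(c, b)))), pair(h(cons(pair(b, c), pair(c, c))), cons(b, pair(c, c)))))):
1. pair(pair(c, c), h(cons(pair(b, h(cons(cons(b, b), cons(c, b)))), pair(h(cons(pair(b, c), pair(c, c))), cons(b, pair(c, c))))))  →  pair(pair(c, c), h(cons(pair(b, c), pair(h(cons(pair(b, c), pair(c, c))), cons(b, pair(c, c))))))   [R2 at 2.1.1.2]
2. pair(pair(c, c), h(cons(pair(b, c), pair(h(cons(pair(b, c), pair(c, c))), cons(b, pair(c, c))))))  →  pair(pair(c, c), h(cons(pair(b, c), pair(c, cons(b, pair(c, c))))))   [R6 at 2.1.2.1]
3. pair(pair(c, c), h(cons(pair(b, c), pair(c, cons(b, pair(c, c))))))  →  pair(pair(c, c), cons(b, pair(c, c)))   [R6 at 2]

yes — NF(t₁) = pair(pair(c, c), cons(b, pair(c, c))), NF(t₂) = pair(pair(c, c), cons(b, pair(c, c)))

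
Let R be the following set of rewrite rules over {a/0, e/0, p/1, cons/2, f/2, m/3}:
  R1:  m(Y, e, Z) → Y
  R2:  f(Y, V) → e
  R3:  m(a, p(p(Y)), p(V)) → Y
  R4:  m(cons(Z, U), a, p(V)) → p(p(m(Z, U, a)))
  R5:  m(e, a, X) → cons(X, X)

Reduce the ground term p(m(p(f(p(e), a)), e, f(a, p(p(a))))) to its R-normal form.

p(p(e))

1. p(m(p(f(p(e), a)), e, f(a, p(p(a)))))  →  p(p(f(p(e), a)))   [R1 at 1]
2. p(p(f(p(e), a)))  →  p(p(e))   [R2 at 1.1]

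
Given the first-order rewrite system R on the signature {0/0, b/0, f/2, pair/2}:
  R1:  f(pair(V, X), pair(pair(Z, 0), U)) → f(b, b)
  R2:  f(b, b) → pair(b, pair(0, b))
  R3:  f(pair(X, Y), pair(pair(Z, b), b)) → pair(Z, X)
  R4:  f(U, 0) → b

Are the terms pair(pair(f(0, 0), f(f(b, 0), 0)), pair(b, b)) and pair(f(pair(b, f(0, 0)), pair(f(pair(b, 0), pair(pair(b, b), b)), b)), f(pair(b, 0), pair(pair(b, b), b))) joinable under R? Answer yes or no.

Reduce t₁ = pair(pair(f(0, 0), f(f(b, 0), 0)), pair(b, b)):
1. pair(pair(f(0, 0), f(f(b, 0), 0)), pair(b, b))  →  pair(pair(b, f(f(b, 0), 0)), pair(b, b))   [R4 at 1.1]
2. pair(pair(b, f(f(b, 0), 0)), pair(b, b))  →  pair(pair(b, b), pair(b, b))   [R4 at 1.2]

Reduce t₂ = pair(f(pair(b, f(0, 0)), pair(f(pair(b, 0), pair(pair(b, b), b)), b)), f(pair(b, 0), pair(pair(b, b), b))):
1. pair(f(pair(b, f(0, 0)), pair(f(pair(b, 0), pair(pair(b, b), b)), b)), f(pair(b, 0), pair(pair(b, b), b)))  →  pair(f(pair(b, b), pair(f(pair(b, 0), pair(pair(b, b), b)), b)), f(pair(b, 0), pair(pair(b, b), b)))   [R4 at 1.1.2]
2. pair(f(pair(b, b), pair(f(pair(b, 0), pair(pair(b, b), b)), b)), f(pair(b, 0), pair(pair(b, b), b)))  →  pair(f(pair(b, b), pair(pair(b, b), b)), f(pair(b, 0), pair(pair(b, b), b)))   [R3 at 1.2.1]
3. pair(f(pair(b, b), pair(pair(b, b), b)), f(pair(b, 0), pair(pair(b, b), b)))  →  pair(pair(b, b), f(pair(b, 0), pair(pair(b, b), b)))   [R3 at 1]
4. pair(pair(b, b), f(pair(b, 0), pair(pair(b, b), b)))  →  pair(pair(b, b), pair(b, b))   [R3 at 2]

yes — NF(t₁) = pair(pair(b, b), pair(b, b)), NF(t₂) = pair(pair(b, b), pair(b, b))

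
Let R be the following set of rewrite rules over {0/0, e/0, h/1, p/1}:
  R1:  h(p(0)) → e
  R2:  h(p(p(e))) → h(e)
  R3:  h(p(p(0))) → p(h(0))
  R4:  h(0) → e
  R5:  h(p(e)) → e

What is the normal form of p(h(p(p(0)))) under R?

p(p(e))

1. p(h(p(p(0))))  →  p(p(h(0)))   [R3 at 1]
2. p(p(h(0)))  →  p(p(e))   [R4 at 1.1]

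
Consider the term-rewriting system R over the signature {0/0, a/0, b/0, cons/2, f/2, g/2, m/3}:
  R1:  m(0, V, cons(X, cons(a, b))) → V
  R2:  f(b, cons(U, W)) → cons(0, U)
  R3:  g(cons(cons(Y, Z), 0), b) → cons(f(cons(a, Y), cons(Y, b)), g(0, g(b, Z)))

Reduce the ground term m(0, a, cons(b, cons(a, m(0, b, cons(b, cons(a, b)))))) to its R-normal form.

a

1. m(0, a, cons(b, cons(a, m(0, b, cons(b, cons(a, b))))))  →  m(0, a, cons(b, cons(a, b)))   [R1 at 3.2.2]
2. m(0, a, cons(b, cons(a, b)))  →  a   [R1 at ε]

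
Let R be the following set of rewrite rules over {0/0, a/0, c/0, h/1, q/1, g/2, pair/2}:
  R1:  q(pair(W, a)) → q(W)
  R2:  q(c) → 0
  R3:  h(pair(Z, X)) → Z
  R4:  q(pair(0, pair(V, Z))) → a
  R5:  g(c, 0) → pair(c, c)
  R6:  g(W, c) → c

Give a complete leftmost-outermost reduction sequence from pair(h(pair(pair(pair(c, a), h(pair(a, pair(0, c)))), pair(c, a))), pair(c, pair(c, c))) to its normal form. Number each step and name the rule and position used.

pair(pair(pair(c, a), a), pair(c, pair(c, c)))

1. pair(h(pair(pair(pair(c, a), h(pair(a, pair(0, c)))), pair(c, a))), pair(c, pair(c, c)))  →  pair(pair(pair(c, a), h(pair(a, pair(0, c)))), pair(c, pair(c, c)))   [R3 at 1]
2. pair(pair(pair(c, a), h(pair(a, pair(0, c)))), pair(c, pair(c, c)))  →  pair(pair(pair(c, a), a), pair(c, pair(c, c)))   [R3 at 1.2]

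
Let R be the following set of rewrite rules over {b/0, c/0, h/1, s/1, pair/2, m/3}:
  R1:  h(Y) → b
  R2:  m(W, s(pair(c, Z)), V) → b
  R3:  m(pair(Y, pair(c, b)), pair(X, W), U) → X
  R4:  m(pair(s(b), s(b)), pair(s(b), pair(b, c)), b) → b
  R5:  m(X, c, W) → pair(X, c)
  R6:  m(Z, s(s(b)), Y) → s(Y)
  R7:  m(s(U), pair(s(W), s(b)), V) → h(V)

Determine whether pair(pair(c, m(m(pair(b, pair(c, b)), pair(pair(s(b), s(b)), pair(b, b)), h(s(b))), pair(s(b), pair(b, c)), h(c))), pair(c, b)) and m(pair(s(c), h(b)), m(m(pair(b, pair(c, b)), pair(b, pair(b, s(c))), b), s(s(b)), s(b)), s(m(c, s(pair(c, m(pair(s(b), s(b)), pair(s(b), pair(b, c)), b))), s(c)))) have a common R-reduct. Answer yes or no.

no — NF(t₁) = pair(pair(c, b), pair(c, b)), NF(t₂) = s(s(b))

Reduce t₁ = pair(pair(c, m(m(pair(b, pair(c, b)), pair(pair(s(b), s(b)), pair(b, b)), h(s(b))), pair(s(b), pair(b, c)), h(c))), pair(c, b)):
1. pair(pair(c, m(m(pair(b, pair(c, b)), pair(pair(s(b), s(b)), pair(b, b)), h(s(b))), pair(s(b), pair(b, c)), h(c))), pair(c, b))  →  pair(pair(c, m(pair(s(b), s(b)), pair(s(b), pair(b, c)), h(c))), pair(c, b))   [R3 at 1.2.1]
2. pair(pair(c, m(pair(s(b), s(b)), pair(s(b), pair(b, c)), h(c))), pair(c, b))  →  pair(pair(c, m(pair(s(b), s(b)), pair(s(b), pair(b, c)), b)), pair(c, b))   [R1 at 1.2.3]
3. pair(pair(c, m(pair(s(b), s(b)), pair(s(b), pair(b, c)), b)), pair(c, b))  →  pair(pair(c, b), pair(c, b))   [R4 at 1.2]

Reduce t₂ = m(pair(s(c), h(b)), m(m(pair(b, pair(c, b)), pair(b, pair(b, s(c))), b), s(s(b)), s(b)), s(m(c, s(pair(c, m(pair(s(b), s(b)), pair(s(b), pair(b, c)), b))), s(c)))):
1. m(pair(s(c), h(b)), m(m(pair(b, pair(c, b)), pair(b, pair(b, s(c))), b), s(s(b)), s(b)), s(m(c, s(pair(c, m(pair(s(b), s(b)), pair(s(b), pair(b, c)), b))), s(c))))  →  m(pair(s(c), b), m(m(pair(b, pair(c, b)), pair(b, pair(b, s(c))), b), s(s(b)), s(b)), s(m(c, s(pair(c, m(pair(s(b), s(b)), pair(s(b), pair(b, c)), b))), s(c))))   [R1 at 1.2]
2. m(pair(s(c), b), m(m(pair(b, pair(c, b)), pair(b, pair(b, s(c))), b), s(s(b)), s(b)), s(m(c, s(pair(c, m(pair(s(b), s(b)), pair(s(b), pair(b, c)), b))), s(c))))  →  m(pair(s(c), b), s(s(b)), s(m(c, s(pair(c, m(pair(s(b), s(b)), pair(s(b), pair(b, c)), b))), s(c))))   [R6 at 2]
3. m(pair(s(c), b), s(s(b)), s(m(c, s(pair(c, m(pair(s(b), s(b)), pair(s(b), pair(b, c)), b))), s(c))))  →  s(s(m(c, s(pair(c, m(pair(s(b), s(b)), pair(s(b), pair(b, c)), b))), s(c))))   [R6 at ε]
4. s(s(m(c, s(pair(c, m(pair(s(b), s(b)), pair(s(b), pair(b, c)), b))), s(c))))  →  s(s(b))   [R2 at 1.1]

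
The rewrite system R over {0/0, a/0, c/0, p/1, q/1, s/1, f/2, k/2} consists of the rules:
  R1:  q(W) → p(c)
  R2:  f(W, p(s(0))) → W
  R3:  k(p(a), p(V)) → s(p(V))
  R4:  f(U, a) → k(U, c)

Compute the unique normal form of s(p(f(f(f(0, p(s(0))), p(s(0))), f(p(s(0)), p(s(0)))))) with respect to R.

s(p(0))

1. s(p(f(f(f(0, p(s(0))), p(s(0))), f(p(s(0)), p(s(0))))))  →  s(p(f(f(0, p(s(0))), f(p(s(0)), p(s(0))))))   [R2 at 1.1.1]
2. s(p(f(f(0, p(s(0))), f(p(s(0)), p(s(0))))))  →  s(p(f(0, f(p(s(0)), p(s(0))))))   [R2 at 1.1.1]
3. s(p(f(0, f(p(s(0)), p(s(0))))))  →  s(p(f(0, p(s(0)))))   [R2 at 1.1.2]
4. s(p(f(0, p(s(0)))))  →  s(p(0))   [R2 at 1.1]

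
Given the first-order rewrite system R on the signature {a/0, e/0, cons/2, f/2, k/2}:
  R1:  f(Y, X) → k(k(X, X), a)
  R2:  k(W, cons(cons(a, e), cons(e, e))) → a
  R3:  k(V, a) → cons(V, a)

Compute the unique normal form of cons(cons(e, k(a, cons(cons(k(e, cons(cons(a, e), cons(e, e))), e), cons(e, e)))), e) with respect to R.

1. cons(cons(e, k(a, cons(cons(k(e, cons(cons(a, e), cons(e, e))), e), cons(e, e)))), e)  →  cons(cons(e, k(a, cons(cons(a, e), cons(e, e)))), e)   [R2 at 1.2.2.1.1]
2. cons(cons(e, k(a, cons(cons(a, e), cons(e, e)))), e)  →  cons(cons(e, a), e)   [R2 at 1.2]

cons(cons(e, a), e)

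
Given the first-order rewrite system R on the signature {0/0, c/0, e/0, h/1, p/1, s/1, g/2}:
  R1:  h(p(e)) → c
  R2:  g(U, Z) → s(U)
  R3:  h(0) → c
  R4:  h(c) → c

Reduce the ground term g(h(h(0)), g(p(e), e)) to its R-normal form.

s(c)

1. g(h(h(0)), g(p(e), e))  →  s(h(h(0)))   [R2 at ε]
2. s(h(h(0)))  →  s(h(c))   [R3 at 1.1]
3. s(h(c))  →  s(c)   [R4 at 1]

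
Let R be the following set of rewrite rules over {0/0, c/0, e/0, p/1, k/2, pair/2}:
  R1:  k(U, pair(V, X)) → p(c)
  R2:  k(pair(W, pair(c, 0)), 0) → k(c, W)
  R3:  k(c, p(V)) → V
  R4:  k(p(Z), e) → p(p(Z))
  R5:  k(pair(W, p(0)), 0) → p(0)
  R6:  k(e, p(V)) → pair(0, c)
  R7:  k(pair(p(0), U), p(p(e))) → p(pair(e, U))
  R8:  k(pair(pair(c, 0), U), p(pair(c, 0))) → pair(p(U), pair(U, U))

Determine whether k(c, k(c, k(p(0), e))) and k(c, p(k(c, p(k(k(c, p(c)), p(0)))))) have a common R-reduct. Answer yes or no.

yes — NF(t₁) = 0, NF(t₂) = 0

Reduce t₁ = k(c, k(c, k(p(0), e))):
1. k(c, k(c, k(p(0), e)))  →  k(c, k(c, p(p(0))))   [R4 at 2.2]
2. k(c, k(c, p(p(0))))  →  k(c, p(0))   [R3 at 2]
3. k(c, p(0))  →  0   [R3 at ε]

Reduce t₂ = k(c, p(k(c, p(k(k(c, p(c)), p(0)))))):
1. k(c, p(k(c, p(k(k(c, p(c)), p(0))))))  →  k(c, p(k(k(c, p(c)), p(0))))   [R3 at ε]
2. k(c, p(k(k(c, p(c)), p(0))))  →  k(k(c, p(c)), p(0))   [R3 at ε]
3. k(k(c, p(c)), p(0))  →  k(c, p(0))   [R3 at 1]
4. k(c, p(0))  →  0   [R3 at ε]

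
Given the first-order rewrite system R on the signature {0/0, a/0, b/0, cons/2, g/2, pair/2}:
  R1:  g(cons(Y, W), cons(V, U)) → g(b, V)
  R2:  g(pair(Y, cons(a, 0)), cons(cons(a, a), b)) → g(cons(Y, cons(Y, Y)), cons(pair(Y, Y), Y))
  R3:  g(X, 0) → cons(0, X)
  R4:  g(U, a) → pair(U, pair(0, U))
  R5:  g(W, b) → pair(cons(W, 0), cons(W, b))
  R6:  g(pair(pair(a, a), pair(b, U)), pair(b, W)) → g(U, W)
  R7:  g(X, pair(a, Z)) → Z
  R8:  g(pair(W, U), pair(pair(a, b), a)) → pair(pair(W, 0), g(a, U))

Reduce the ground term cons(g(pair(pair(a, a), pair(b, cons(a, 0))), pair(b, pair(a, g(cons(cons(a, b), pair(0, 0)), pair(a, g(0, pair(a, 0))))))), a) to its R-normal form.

1. cons(g(pair(pair(a, a), pair(b, cons(a, 0))), pair(b, pair(a, g(cons(cons(a, b), pair(0, 0)), pair(a, g(0, pair(a, 0))))))), a)  →  cons(g(cons(a, 0), pair(a, g(cons(cons(a, b), pair(0, 0)), pair(a, g(0, pair(a, 0)))))), a)   [R6 at 1]
2. cons(g(cons(a, 0), pair(a, g(cons(cons(a, b), pair(0, 0)), pair(a, g(0, pair(a, 0)))))), a)  →  cons(g(cons(cons(a, b), pair(0, 0)), pair(a, g(0, pair(a, 0)))), a)   [R7 at 1]
3. cons(g(cons(cons(a, b), pair(0, 0)), pair(a, g(0, pair(a, 0)))), a)  →  cons(g(0, pair(a, 0)), a)   [R7 at 1]
4. cons(g(0, pair(a, 0)), a)  →  cons(0, a)   [R7 at 1]

cons(0, a)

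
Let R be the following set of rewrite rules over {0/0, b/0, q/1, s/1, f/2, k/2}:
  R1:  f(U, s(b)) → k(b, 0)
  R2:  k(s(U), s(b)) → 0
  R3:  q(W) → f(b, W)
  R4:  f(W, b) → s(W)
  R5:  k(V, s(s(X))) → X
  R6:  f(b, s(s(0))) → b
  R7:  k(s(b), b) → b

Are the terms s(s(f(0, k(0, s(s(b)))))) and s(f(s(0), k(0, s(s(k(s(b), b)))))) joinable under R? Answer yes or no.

Reduce t₁ = s(s(f(0, k(0, s(s(b)))))):
1. s(s(f(0, k(0, s(s(b))))))  →  s(s(f(0, b)))   [R5 at 1.1.2]
2. s(s(f(0, b)))  →  s(s(s(0)))   [R4 at 1.1]

Reduce t₂ = s(f(s(0), k(0, s(s(k(s(b), b)))))):
1. s(f(s(0), k(0, s(s(k(s(b), b))))))  →  s(f(s(0), k(s(b), b)))   [R5 at 1.2]
2. s(f(s(0), k(s(b), b)))  →  s(f(s(0), b))   [R7 at 1.2]
3. s(f(s(0), b))  →  s(s(s(0)))   [R4 at 1]

yes — NF(t₁) = s(s(s(0))), NF(t₂) = s(s(s(0)))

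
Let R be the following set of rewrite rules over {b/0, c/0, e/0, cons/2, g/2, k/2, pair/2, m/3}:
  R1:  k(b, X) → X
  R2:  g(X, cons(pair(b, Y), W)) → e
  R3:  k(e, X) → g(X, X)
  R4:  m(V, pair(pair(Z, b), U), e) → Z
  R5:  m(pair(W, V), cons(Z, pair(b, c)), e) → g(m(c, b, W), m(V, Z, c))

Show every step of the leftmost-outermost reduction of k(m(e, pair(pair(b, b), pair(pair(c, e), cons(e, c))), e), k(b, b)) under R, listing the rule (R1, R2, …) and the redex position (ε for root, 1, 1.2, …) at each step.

b

1. k(m(e, pair(pair(b, b), pair(pair(c, e), cons(e, c))), e), k(b, b))  →  k(b, k(b, b))   [R4 at 1]
2. k(b, k(b, b))  →  k(b, b)   [R1 at ε]
3. k(b, b)  →  b   [R1 at ε]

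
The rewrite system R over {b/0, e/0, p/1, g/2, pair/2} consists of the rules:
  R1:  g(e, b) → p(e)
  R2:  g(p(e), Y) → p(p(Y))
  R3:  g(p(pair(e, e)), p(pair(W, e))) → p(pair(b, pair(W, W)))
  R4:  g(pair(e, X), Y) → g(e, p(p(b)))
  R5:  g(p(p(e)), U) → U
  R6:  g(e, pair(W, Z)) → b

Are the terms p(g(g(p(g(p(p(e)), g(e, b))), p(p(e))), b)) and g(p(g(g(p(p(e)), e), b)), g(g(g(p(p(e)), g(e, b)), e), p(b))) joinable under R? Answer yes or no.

Reduce t₁ = p(g(g(p(g(p(p(e)), g(e, b))), p(p(e))), b)):
1. p(g(g(p(g(p(p(e)), g(e, b))), p(p(e))), b))  →  p(g(g(p(g(e, b)), p(p(e))), b))   [R5 at 1.1.1.1]
2. p(g(g(p(g(e, b)), p(p(e))), b))  →  p(g(g(p(p(e)), p(p(e))), b))   [R1 at 1.1.1.1]
3. p(g(g(p(p(e)), p(p(e))), b))  →  p(g(p(p(e)), b))   [R5 at 1.1]
4. p(g(p(p(e)), b))  →  p(b)   [R5 at 1]

Reduce t₂ = g(p(g(g(p(p(e)), e), b)), g(g(g(p(p(e)), g(e, b)), e), p(b))):
1. g(p(g(g(p(p(e)), e), b)), g(g(g(p(p(e)), g(e, b)), e), p(b)))  →  g(p(g(e, b)), g(g(g(p(p(e)), g(e, b)), e), p(b)))   [R5 at 1.1.1]
2. g(p(g(e, b)), g(g(g(p(p(e)), g(e, b)), e), p(b)))  →  g(p(p(e)), g(g(g(p(p(e)), g(e, b)), e), p(b)))   [R1 at 1.1]
3. g(p(p(e)), g(g(g(p(p(e)), g(e, b)), e), p(b)))  →  g(g(g(p(p(e)), g(e, b)), e), p(b))   [R5 at ε]
4. g(g(g(p(p(e)), g(e, b)), e), p(b))  →  g(g(g(e, b), e), p(b))   [R5 at 1.1]
5. g(g(g(e, b), e), p(b))  →  g(g(p(e), e), p(b))   [R1 at 1.1]
6. g(g(p(e), e), p(b))  →  g(p(p(e)), p(b))   [R2 at 1]
7. g(p(p(e)), p(b))  →  p(b)   [R5 at ε]

yes — NF(t₁) = p(b), NF(t₂) = p(b)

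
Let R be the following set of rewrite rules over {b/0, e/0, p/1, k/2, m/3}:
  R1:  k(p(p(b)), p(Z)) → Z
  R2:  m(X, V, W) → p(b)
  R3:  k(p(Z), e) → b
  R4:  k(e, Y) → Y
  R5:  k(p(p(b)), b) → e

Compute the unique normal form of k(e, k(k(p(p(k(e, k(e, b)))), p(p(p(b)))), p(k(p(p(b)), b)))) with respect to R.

e

1. k(e, k(k(p(p(k(e, k(e, b)))), p(p(p(b)))), p(k(p(p(b)), b))))  →  k(k(p(p(k(e, k(e, b)))), p(p(p(b)))), p(k(p(p(b)), b)))   [R4 at ε]
2. k(k(p(p(k(e, k(e, b)))), p(p(p(b)))), p(k(p(p(b)), b)))  →  k(k(p(p(k(e, b))), p(p(p(b)))), p(k(p(p(b)), b)))   [R4 at 1.1.1.1]
3. k(k(p(p(k(e, b))), p(p(p(b)))), p(k(p(p(b)), b)))  →  k(k(p(p(b)), p(p(p(b)))), p(k(p(p(b)), b)))   [R4 at 1.1.1.1]
4. k(k(p(p(b)), p(p(p(b)))), p(k(p(p(b)), b)))  →  k(p(p(b)), p(k(p(p(b)), b)))   [R1 at 1]
5. k(p(p(b)), p(k(p(p(b)), b)))  →  k(p(p(b)), b)   [R1 at ε]
6. k(p(p(b)), b)  →  e   [R5 at ε]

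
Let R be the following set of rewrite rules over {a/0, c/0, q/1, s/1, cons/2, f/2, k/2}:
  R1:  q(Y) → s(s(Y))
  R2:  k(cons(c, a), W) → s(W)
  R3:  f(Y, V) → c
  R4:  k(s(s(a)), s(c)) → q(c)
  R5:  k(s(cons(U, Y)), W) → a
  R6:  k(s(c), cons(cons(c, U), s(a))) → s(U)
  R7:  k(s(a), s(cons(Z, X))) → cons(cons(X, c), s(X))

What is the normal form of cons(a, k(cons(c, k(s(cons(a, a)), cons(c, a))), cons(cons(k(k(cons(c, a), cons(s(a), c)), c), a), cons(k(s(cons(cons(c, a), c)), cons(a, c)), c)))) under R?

cons(a, s(cons(cons(a, a), cons(a, c))))

1. cons(a, k(cons(c, k(s(cons(a, a)), cons(c, a))), cons(cons(k(k(cons(c, a), cons(s(a), c)), c), a), cons(k(s(cons(cons(c, a), c)), cons(a, c)), c))))  →  cons(a, k(cons(c, a), cons(cons(k(k(cons(c, a), cons(s(a), c)), c), a), cons(k(s(cons(cons(c, a), c)), cons(a, c)), c))))   [R5 at 2.1.2]
2. cons(a, k(cons(c, a), cons(cons(k(k(cons(c, a), cons(s(a), c)), c), a), cons(k(s(cons(cons(c, a), c)), cons(a, c)), c))))  →  cons(a, s(cons(cons(k(k(cons(c, a), cons(s(a), c)), c), a), cons(k(s(cons(cons(c, a), c)), cons(a, c)), c))))   [R2 at 2]
3. cons(a, s(cons(cons(k(k(cons(c, a), cons(s(a), c)), c), a), cons(k(s(cons(cons(c, a), c)), cons(a, c)), c))))  →  cons(a, s(cons(cons(k(s(cons(s(a), c)), c), a), cons(k(s(cons(cons(c, a), c)), cons(a, c)), c))))   [R2 at 2.1.1.1.1]
4. cons(a, s(cons(cons(k(s(cons(s(a), c)), c), a), cons(k(s(cons(cons(c, a), c)), cons(a, c)), c))))  →  cons(a, s(cons(cons(a, a), cons(k(s(cons(cons(c, a), c)), cons(a, c)), c))))   [R5 at 2.1.1.1]
5. cons(a, s(cons(cons(a, a), cons(k(s(cons(cons(c, a), c)), cons(a, c)), c))))  →  cons(a, s(cons(cons(a, a), cons(a, c))))   [R5 at 2.1.2.1]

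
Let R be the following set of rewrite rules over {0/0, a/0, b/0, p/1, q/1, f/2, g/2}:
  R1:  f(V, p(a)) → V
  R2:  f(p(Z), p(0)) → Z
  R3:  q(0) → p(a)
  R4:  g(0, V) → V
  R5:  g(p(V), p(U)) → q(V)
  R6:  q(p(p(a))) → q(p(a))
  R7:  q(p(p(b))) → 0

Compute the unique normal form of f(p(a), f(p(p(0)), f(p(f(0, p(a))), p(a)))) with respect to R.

1. f(p(a), f(p(p(0)), f(p(f(0, p(a))), p(a))))  →  f(p(a), f(p(p(0)), p(f(0, p(a)))))   [R1 at 2.2]
2. f(p(a), f(p(p(0)), p(f(0, p(a)))))  →  f(p(a), f(p(p(0)), p(0)))   [R1 at 2.2.1]
3. f(p(a), f(p(p(0)), p(0)))  →  f(p(a), p(0))   [R2 at 2]
4. f(p(a), p(0))  →  a   [R2 at ε]

a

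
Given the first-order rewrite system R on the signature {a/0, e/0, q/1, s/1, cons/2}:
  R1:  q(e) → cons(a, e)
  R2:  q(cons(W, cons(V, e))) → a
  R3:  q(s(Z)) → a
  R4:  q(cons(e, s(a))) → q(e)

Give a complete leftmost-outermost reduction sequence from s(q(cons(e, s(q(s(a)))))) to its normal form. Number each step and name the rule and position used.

s(cons(a, e))

1. s(q(cons(e, s(q(s(a))))))  →  s(q(cons(e, s(a))))   [R3 at 1.1.2.1]
2. s(q(cons(e, s(a))))  →  s(q(e))   [R4 at 1]
3. s(q(e))  →  s(cons(a, e))   [R1 at 1]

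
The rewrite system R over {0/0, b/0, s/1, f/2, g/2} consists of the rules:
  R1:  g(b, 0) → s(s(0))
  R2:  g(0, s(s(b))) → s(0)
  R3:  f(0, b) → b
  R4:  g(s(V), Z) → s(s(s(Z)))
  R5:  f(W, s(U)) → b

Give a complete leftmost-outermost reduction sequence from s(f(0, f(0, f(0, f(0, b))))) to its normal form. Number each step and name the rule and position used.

1. s(f(0, f(0, f(0, f(0, b)))))  →  s(f(0, f(0, f(0, b))))   [R3 at 1.2.2.2]
2. s(f(0, f(0, f(0, b))))  →  s(f(0, f(0, b)))   [R3 at 1.2.2]
3. s(f(0, f(0, b)))  →  s(f(0, b))   [R3 at 1.2]
4. s(f(0, b))  →  s(b)   [R3 at 1]

s(b)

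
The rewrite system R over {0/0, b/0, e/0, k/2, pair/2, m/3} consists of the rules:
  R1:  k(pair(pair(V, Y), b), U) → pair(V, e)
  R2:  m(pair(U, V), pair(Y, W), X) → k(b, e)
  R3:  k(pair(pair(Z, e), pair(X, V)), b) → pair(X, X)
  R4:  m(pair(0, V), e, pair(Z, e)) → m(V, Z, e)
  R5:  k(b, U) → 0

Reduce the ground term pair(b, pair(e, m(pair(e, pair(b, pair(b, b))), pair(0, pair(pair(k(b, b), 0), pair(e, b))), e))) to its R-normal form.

1. pair(b, pair(e, m(pair(e, pair(b, pair(b, b))), pair(0, pair(pair(k(b, b), 0), pair(e, b))), e)))  →  pair(b, pair(e, k(b, e)))   [R2 at 2.2]
2. pair(b, pair(e, k(b, e)))  →  pair(b, pair(e, 0))   [R5 at 2.2]

pair(b, pair(e, 0))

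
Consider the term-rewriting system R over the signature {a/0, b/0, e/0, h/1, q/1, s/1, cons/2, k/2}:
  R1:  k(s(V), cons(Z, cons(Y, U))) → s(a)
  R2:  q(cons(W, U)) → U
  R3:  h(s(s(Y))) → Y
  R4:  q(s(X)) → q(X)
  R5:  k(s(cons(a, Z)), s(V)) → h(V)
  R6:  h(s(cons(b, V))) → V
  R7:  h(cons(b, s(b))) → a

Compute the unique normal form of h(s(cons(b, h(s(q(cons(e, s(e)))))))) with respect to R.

1. h(s(cons(b, h(s(q(cons(e, s(e))))))))  →  h(s(q(cons(e, s(e)))))   [R6 at ε]
2. h(s(q(cons(e, s(e)))))  →  h(s(s(e)))   [R2 at 1.1]
3. h(s(s(e)))  →  e   [R3 at ε]

e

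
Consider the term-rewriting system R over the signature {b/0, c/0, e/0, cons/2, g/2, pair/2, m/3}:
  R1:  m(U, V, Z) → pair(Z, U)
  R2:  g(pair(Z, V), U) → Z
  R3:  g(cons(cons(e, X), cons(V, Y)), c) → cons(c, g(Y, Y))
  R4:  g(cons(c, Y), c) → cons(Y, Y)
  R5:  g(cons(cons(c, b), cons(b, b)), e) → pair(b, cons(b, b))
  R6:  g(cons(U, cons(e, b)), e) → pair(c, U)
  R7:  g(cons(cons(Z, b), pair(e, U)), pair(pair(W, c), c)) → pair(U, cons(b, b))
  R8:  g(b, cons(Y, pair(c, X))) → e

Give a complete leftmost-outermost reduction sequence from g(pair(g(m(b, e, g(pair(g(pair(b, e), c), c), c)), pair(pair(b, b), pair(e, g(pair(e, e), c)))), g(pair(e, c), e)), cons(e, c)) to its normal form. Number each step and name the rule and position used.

1. g(pair(g(m(b, e, g(pair(g(pair(b, e), c), c), c)), pair(pair(b, b), pair(e, g(pair(e, e), c)))), g(pair(e, c), e)), cons(e, c))  →  g(m(b, e, g(pair(g(pair(b, e), c), c), c)), pair(pair(b, b), pair(e, g(pair(e, e), c))))   [R2 at ε]
2. g(m(b, e, g(pair(g(pair(b, e), c), c), c)), pair(pair(b, b), pair(e, g(pair(e, e), c))))  →  g(pair(g(pair(g(pair(b, e), c), c), c), b), pair(pair(b, b), pair(e, g(pair(e, e), c))))   [R1 at 1]
3. g(pair(g(pair(g(pair(b, e), c), c), c), b), pair(pair(b, b), pair(e, g(pair(e, e), c))))  →  g(pair(g(pair(b, e), c), c), c)   [R2 at ε]
4. g(pair(g(pair(b, e), c), c), c)  →  g(pair(b, e), c)   [R2 at ε]
5. g(pair(b, e), c)  →  b   [R2 at ε]

b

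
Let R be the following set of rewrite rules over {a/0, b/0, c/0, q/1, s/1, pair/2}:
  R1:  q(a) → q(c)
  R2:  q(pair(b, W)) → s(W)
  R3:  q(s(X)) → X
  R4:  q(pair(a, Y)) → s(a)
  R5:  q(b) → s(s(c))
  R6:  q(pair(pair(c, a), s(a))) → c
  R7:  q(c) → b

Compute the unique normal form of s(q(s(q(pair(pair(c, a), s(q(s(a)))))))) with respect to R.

s(c)

1. s(q(s(q(pair(pair(c, a), s(q(s(a))))))))  →  s(q(pair(pair(c, a), s(q(s(a))))))   [R3 at 1]
2. s(q(pair(pair(c, a), s(q(s(a))))))  →  s(q(pair(pair(c, a), s(a))))   [R3 at 1.1.2.1]
3. s(q(pair(pair(c, a), s(a))))  →  s(c)   [R6 at 1]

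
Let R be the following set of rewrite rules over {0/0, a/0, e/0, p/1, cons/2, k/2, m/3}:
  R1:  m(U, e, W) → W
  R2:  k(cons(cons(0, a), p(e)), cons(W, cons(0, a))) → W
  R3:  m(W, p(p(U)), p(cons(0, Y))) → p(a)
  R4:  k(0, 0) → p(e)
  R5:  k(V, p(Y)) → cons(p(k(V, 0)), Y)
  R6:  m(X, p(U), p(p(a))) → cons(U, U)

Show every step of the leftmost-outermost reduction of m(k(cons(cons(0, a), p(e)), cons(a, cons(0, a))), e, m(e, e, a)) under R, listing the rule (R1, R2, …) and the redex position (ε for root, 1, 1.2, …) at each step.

a

1. m(k(cons(cons(0, a), p(e)), cons(a, cons(0, a))), e, m(e, e, a))  →  m(e, e, a)   [R1 at ε]
2. m(e, e, a)  →  a   [R1 at ε]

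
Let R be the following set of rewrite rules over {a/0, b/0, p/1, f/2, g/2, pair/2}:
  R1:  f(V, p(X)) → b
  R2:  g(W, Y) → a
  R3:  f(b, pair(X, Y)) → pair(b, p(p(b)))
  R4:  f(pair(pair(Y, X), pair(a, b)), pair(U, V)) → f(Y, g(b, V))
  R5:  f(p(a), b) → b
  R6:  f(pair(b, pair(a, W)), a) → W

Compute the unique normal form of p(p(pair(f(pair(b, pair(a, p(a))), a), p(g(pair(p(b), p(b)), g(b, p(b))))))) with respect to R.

p(p(pair(p(a), p(a))))

1. p(p(pair(f(pair(b, pair(a, p(a))), a), p(g(pair(p(b), p(b)), g(b, p(b)))))))  →  p(p(pair(p(a), p(g(pair(p(b), p(b)), g(b, p(b)))))))   [R6 at 1.1.1]
2. p(p(pair(p(a), p(g(pair(p(b), p(b)), g(b, p(b)))))))  →  p(p(pair(p(a), p(a))))   [R2 at 1.1.2.1]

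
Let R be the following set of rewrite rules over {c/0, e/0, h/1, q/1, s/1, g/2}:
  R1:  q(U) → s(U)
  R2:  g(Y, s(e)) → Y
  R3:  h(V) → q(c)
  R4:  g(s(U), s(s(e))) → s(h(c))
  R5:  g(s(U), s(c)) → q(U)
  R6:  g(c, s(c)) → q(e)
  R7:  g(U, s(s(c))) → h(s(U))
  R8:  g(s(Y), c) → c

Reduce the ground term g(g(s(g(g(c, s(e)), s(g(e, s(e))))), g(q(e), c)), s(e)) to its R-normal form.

c

1. g(g(s(g(g(c, s(e)), s(g(e, s(e))))), g(q(e), c)), s(e))  →  g(s(g(g(c, s(e)), s(g(e, s(e))))), g(q(e), c))   [R2 at ε]
2. g(s(g(g(c, s(e)), s(g(e, s(e))))), g(q(e), c))  →  g(s(g(c, s(g(e, s(e))))), g(q(e), c))   [R2 at 1.1.1]
3. g(s(g(c, s(g(e, s(e))))), g(q(e), c))  →  g(s(g(c, s(e))), g(q(e), c))   [R2 at 1.1.2.1]
4. g(s(g(c, s(e))), g(q(e), c))  →  g(s(c), g(q(e), c))   [R2 at 1.1]
5. g(s(c), g(q(e), c))  →  g(s(c), g(s(e), c))   [R1 at 2.1]
6. g(s(c), g(s(e), c))  →  g(s(c), c)   [R8 at 2]
7. g(s(c), c)  →  c   [R8 at ε]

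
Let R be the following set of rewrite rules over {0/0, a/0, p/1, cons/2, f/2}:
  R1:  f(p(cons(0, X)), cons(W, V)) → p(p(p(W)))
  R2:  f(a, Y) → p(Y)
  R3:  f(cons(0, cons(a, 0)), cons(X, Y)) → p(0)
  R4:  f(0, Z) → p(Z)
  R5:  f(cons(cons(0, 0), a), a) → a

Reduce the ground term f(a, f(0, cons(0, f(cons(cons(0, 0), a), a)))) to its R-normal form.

p(p(cons(0, a)))

1. f(a, f(0, cons(0, f(cons(cons(0, 0), a), a))))  →  p(f(0, cons(0, f(cons(cons(0, 0), a), a))))   [R2 at ε]
2. p(f(0, cons(0, f(cons(cons(0, 0), a), a))))  →  p(p(cons(0, f(cons(cons(0, 0), a), a))))   [R4 at 1]
3. p(p(cons(0, f(cons(cons(0, 0), a), a))))  →  p(p(cons(0, a)))   [R5 at 1.1.2]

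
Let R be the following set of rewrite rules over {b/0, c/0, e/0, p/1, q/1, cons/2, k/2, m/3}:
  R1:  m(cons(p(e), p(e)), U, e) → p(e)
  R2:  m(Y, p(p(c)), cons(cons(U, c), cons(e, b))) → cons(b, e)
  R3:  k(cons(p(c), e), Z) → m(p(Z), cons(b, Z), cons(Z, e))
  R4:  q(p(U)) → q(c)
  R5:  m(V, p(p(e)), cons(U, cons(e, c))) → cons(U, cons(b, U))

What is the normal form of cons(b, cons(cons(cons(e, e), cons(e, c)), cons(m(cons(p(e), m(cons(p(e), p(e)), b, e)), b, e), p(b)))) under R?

cons(b, cons(cons(cons(e, e), cons(e, c)), cons(p(e), p(b))))

1. cons(b, cons(cons(cons(e, e), cons(e, c)), cons(m(cons(p(e), m(cons(p(e), p(e)), b, e)), b, e), p(b))))  →  cons(b, cons(cons(cons(e, e), cons(e, c)), cons(m(cons(p(e), p(e)), b, e), p(b))))   [R1 at 2.2.1.1.2]
2. cons(b, cons(cons(cons(e, e), cons(e, c)), cons(m(cons(p(e), p(e)), b, e), p(b))))  →  cons(b, cons(cons(cons(e, e), cons(e, c)), cons(p(e), p(b))))   [R1 at 2.2.1]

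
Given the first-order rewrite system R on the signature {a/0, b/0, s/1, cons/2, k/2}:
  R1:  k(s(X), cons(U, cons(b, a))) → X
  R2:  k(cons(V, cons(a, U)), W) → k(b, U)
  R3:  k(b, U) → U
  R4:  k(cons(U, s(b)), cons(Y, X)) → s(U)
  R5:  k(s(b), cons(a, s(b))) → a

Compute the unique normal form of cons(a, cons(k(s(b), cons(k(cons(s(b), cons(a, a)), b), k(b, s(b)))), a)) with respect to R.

1. cons(a, cons(k(s(b), cons(k(cons(s(b), cons(a, a)), b), k(b, s(b)))), a))  →  cons(a, cons(k(s(b), cons(k(b, a), k(b, s(b)))), a))   [R2 at 2.1.2.1]
2. cons(a, cons(k(s(b), cons(k(b, a), k(b, s(b)))), a))  →  cons(a, cons(k(s(b), cons(a, k(b, s(b)))), a))   [R3 at 2.1.2.1]
3. cons(a, cons(k(s(b), cons(a, k(b, s(b)))), a))  →  cons(a, cons(k(s(b), cons(a, s(b))), a))   [R3 at 2.1.2.2]
4. cons(a, cons(k(s(b), cons(a, s(b))), a))  →  cons(a, cons(a, a))   [R5 at 2.1]

cons(a, cons(a, a))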